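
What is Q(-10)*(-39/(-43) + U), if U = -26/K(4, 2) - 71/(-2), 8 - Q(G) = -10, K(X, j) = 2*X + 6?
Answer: 187191/301 ≈ 621.90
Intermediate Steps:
K(X, j) = 6 + 2*X
Q(G) = 18 (Q(G) = 8 - 1*(-10) = 8 + 10 = 18)
U = 471/14 (U = -26/(6 + 2*4) - 71/(-2) = -26/(6 + 8) - 71*(-½) = -26/14 + 71/2 = -26*1/14 + 71/2 = -13/7 + 71/2 = 471/14 ≈ 33.643)
Q(-10)*(-39/(-43) + U) = 18*(-39/(-43) + 471/14) = 18*(-39*(-1/43) + 471/14) = 18*(39/43 + 471/14) = 18*(20799/602) = 187191/301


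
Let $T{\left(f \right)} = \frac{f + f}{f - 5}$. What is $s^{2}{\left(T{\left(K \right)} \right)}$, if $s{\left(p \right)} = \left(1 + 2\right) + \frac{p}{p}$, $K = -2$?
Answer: $16$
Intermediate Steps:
$T{\left(f \right)} = \frac{2 f}{-5 + f}$
$s{\left(p \right)} = 4$ ($s{\left(p \right)} = 3 + 1 = 4$)
$s^{2}{\left(T{\left(K \right)} \right)} = 4^{2} = 16$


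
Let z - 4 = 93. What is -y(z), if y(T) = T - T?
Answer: 0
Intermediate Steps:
z = 97 (z = 4 + 93 = 97)
y(T) = 0
-y(z) = -1*0 = 0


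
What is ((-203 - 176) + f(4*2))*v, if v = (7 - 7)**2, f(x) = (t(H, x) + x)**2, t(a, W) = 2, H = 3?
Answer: 0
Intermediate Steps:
f(x) = (2 + x)**2
v = 0 (v = 0**2 = 0)
((-203 - 176) + f(4*2))*v = ((-203 - 176) + (2 + 4*2)**2)*0 = (-379 + (2 + 8)**2)*0 = (-379 + 10**2)*0 = (-379 + 100)*0 = -279*0 = 0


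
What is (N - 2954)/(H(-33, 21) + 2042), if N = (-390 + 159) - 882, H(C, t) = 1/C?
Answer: -134211/67385 ≈ -1.9917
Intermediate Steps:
N = -1113 (N = -231 - 882 = -1113)
(N - 2954)/(H(-33, 21) + 2042) = (-1113 - 2954)/(1/(-33) + 2042) = -4067/(-1/33 + 2042) = -4067/67385/33 = -4067*33/67385 = -134211/67385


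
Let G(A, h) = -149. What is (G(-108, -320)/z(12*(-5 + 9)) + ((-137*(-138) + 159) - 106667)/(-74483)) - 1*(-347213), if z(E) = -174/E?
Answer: 750073834685/2160007 ≈ 3.4726e+5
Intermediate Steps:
(G(-108, -320)/z(12*(-5 + 9)) + ((-137*(-138) + 159) - 106667)/(-74483)) - 1*(-347213) = (-149/((-174*1/(12*(-5 + 9)))) + ((-137*(-138) + 159) - 106667)/(-74483)) - 1*(-347213) = (-149/((-174/(12*4))) + ((18906 + 159) - 106667)*(-1/74483)) + 347213 = (-149/((-174/48)) + (19065 - 106667)*(-1/74483)) + 347213 = (-149/((-174*1/48)) - 87602*(-1/74483)) + 347213 = (-149/(-29/8) + 87602/74483) + 347213 = (-149*(-8/29) + 87602/74483) + 347213 = (1192/29 + 87602/74483) + 347213 = 91324194/2160007 + 347213 = 750073834685/2160007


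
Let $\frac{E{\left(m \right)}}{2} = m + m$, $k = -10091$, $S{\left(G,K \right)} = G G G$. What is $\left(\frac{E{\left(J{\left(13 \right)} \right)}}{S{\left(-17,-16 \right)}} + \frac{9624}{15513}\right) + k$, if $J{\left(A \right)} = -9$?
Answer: $- \frac{256347149133}{25405123} \approx -10090.0$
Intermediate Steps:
$S{\left(G,K \right)} = G^{3}$ ($S{\left(G,K \right)} = G^{2} G = G^{3}$)
$E{\left(m \right)} = 4 m$ ($E{\left(m \right)} = 2 \left(m + m\right) = 2 \cdot 2 m = 4 m$)
$\left(\frac{E{\left(J{\left(13 \right)} \right)}}{S{\left(-17,-16 \right)}} + \frac{9624}{15513}\right) + k = \left(\frac{4 \left(-9\right)}{\left(-17\right)^{3}} + \frac{9624}{15513}\right) - 10091 = \left(- \frac{36}{-4913} + 9624 \cdot \frac{1}{15513}\right) - 10091 = \left(\left(-36\right) \left(- \frac{1}{4913}\right) + \frac{3208}{5171}\right) - 10091 = \left(\frac{36}{4913} + \frac{3208}{5171}\right) - 10091 = \frac{15947060}{25405123} - 10091 = - \frac{256347149133}{25405123}$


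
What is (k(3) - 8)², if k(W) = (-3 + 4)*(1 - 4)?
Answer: 121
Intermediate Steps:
k(W) = -3 (k(W) = 1*(-3) = -3)
(k(3) - 8)² = (-3 - 8)² = (-11)² = 121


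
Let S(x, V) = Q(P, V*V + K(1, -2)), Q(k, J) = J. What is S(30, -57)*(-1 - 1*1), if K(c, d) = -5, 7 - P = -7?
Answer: -6488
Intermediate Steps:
P = 14 (P = 7 - 1*(-7) = 7 + 7 = 14)
S(x, V) = -5 + V² (S(x, V) = V*V - 5 = V² - 5 = -5 + V²)
S(30, -57)*(-1 - 1*1) = (-5 + (-57)²)*(-1 - 1*1) = (-5 + 3249)*(-1 - 1) = 3244*(-2) = -6488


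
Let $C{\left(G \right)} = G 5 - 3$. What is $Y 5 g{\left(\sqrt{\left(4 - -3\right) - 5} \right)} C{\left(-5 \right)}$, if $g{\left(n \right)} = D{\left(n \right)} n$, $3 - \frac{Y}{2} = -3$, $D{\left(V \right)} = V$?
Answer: $-3360$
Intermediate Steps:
$Y = 12$ ($Y = 6 - -6 = 6 + 6 = 12$)
$C{\left(G \right)} = -3 + 5 G$ ($C{\left(G \right)} = 5 G - 3 = -3 + 5 G$)
$g{\left(n \right)} = n^{2}$ ($g{\left(n \right)} = n n = n^{2}$)
$Y 5 g{\left(\sqrt{\left(4 - -3\right) - 5} \right)} C{\left(-5 \right)} = 12 \cdot 5 \left(\sqrt{\left(4 - -3\right) - 5}\right)^{2} \left(-3 + 5 \left(-5\right)\right) = 60 \left(\sqrt{\left(4 + 3\right) - 5}\right)^{2} \left(-3 - 25\right) = 60 \left(\sqrt{7 - 5}\right)^{2} \left(-28\right) = 60 \left(\sqrt{2}\right)^{2} \left(-28\right) = 60 \cdot 2 \left(-28\right) = 120 \left(-28\right) = -3360$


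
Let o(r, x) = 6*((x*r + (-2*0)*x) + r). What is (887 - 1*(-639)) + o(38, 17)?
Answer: 5630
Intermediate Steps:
o(r, x) = 6*r + 6*r*x (o(r, x) = 6*((r*x + 0*x) + r) = 6*((r*x + 0) + r) = 6*(r*x + r) = 6*(r + r*x) = 6*r + 6*r*x)
(887 - 1*(-639)) + o(38, 17) = (887 - 1*(-639)) + 6*38*(1 + 17) = (887 + 639) + 6*38*18 = 1526 + 4104 = 5630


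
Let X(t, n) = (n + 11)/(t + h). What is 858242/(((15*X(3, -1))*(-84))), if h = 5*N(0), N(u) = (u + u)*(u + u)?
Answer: -61303/300 ≈ -204.34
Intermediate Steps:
N(u) = 4*u² (N(u) = (2*u)*(2*u) = 4*u²)
h = 0 (h = 5*(4*0²) = 5*(4*0) = 5*0 = 0)
X(t, n) = (11 + n)/t (X(t, n) = (n + 11)/(t + 0) = (11 + n)/t)
858242/(((15*X(3, -1))*(-84))) = 858242/(((15*((11 - 1)/3))*(-84))) = 858242/(((15*((⅓)*10))*(-84))) = 858242/(((15*(10/3))*(-84))) = 858242/((50*(-84))) = 858242/(-4200) = 858242*(-1/4200) = -61303/300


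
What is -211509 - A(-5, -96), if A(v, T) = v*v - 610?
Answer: -210924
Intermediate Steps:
A(v, T) = -610 + v² (A(v, T) = v² - 610 = -610 + v²)
-211509 - A(-5, -96) = -211509 - (-610 + (-5)²) = -211509 - (-610 + 25) = -211509 - 1*(-585) = -211509 + 585 = -210924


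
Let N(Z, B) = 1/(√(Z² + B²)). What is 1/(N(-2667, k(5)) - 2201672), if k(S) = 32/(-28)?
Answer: -767352319877000/1689458116808234343951 - 35*√13941265/1689458116808234343951 ≈ -4.5420e-7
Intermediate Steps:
k(S) = -8/7 (k(S) = 32*(-1/28) = -8/7)
N(Z, B) = (B² + Z²)^(-½) (N(Z, B) = 1/(√(B² + Z²)) = (B² + Z²)^(-½))
1/(N(-2667, k(5)) - 2201672) = 1/(((-8/7)² + (-2667)²)^(-½) - 2201672) = 1/((64/49 + 7112889)^(-½) - 2201672) = 1/((348531625/49)^(-½) - 2201672) = 1/(7*√13941265/69706325 - 2201672) = 1/(-2201672 + 7*√13941265/69706325)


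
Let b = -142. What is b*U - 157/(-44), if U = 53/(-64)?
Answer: 42649/352 ≈ 121.16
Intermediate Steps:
U = -53/64 (U = 53*(-1/64) = -53/64 ≈ -0.82813)
b*U - 157/(-44) = -142*(-53/64) - 157/(-44) = 3763/32 - 157*(-1/44) = 3763/32 + 157/44 = 42649/352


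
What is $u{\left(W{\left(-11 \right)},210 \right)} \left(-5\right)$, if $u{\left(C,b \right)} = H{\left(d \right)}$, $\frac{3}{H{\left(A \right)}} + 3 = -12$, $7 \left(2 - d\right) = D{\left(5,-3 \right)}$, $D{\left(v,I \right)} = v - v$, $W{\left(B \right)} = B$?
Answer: $1$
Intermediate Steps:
$D{\left(v,I \right)} = 0$
$d = 2$ ($d = 2 - 0 = 2 + 0 = 2$)
$H{\left(A \right)} = - \frac{1}{5}$ ($H{\left(A \right)} = \frac{3}{-3 - 12} = \frac{3}{-15} = 3 \left(- \frac{1}{15}\right) = - \frac{1}{5}$)
$u{\left(C,b \right)} = - \frac{1}{5}$
$u{\left(W{\left(-11 \right)},210 \right)} \left(-5\right) = \left(- \frac{1}{5}\right) \left(-5\right) = 1$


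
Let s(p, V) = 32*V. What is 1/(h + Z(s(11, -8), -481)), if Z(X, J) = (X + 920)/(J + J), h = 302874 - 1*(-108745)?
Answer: 481/197988407 ≈ 2.4294e-6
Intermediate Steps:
h = 411619 (h = 302874 + 108745 = 411619)
Z(X, J) = (920 + X)/(2*J) (Z(X, J) = (920 + X)/((2*J)) = (920 + X)*(1/(2*J)) = (920 + X)/(2*J))
1/(h + Z(s(11, -8), -481)) = 1/(411619 + (½)*(920 + 32*(-8))/(-481)) = 1/(411619 + (½)*(-1/481)*(920 - 256)) = 1/(411619 + (½)*(-1/481)*664) = 1/(411619 - 332/481) = 1/(197988407/481) = 481/197988407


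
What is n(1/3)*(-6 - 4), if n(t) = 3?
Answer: -30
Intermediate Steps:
n(1/3)*(-6 - 4) = 3*(-6 - 4) = 3*(-10) = -30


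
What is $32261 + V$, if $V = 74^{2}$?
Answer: $37737$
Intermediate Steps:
$V = 5476$
$32261 + V = 32261 + 5476 = 37737$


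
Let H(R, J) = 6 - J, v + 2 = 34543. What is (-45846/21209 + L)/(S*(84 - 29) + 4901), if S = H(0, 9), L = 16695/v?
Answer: -1229482431/3469499206784 ≈ -0.00035437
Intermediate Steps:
v = 34541 (v = -2 + 34543 = 34541)
L = 16695/34541 ≈ 0.48334
S = -3 (S = 6 - 1*9 = 6 - 9 = -3)
(-45846/21209 + L)/(S*(84 - 29) + 4901) = (-45846/21209 + 16695/34541)/(-3*(84 - 29) + 4901) = (-45846*1/21209 + 16695/34541)/(-3*55 + 4901) = (-45846/21209 + 16695/34541)/(-165 + 4901) = -1229482431/732580069/4736 = -1229482431/732580069*1/4736 = -1229482431/3469499206784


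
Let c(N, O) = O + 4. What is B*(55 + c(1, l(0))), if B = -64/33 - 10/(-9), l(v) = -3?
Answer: -4592/99 ≈ -46.384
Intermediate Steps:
c(N, O) = 4 + O
B = -82/99 (B = -64*1/33 - 10*(-1/9) = -64/33 + 10/9 = -82/99 ≈ -0.82828)
B*(55 + c(1, l(0))) = -82*(55 + (4 - 3))/99 = -82*(55 + 1)/99 = -82/99*56 = -4592/99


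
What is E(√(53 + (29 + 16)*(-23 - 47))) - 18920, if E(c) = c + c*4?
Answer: -18920 + 5*I*√3097 ≈ -18920.0 + 278.25*I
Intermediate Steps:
E(c) = 5*c (E(c) = c + 4*c = 5*c)
E(√(53 + (29 + 16)*(-23 - 47))) - 18920 = 5*√(53 + (29 + 16)*(-23 - 47)) - 18920 = 5*√(53 + 45*(-70)) - 18920 = 5*√(53 - 3150) - 18920 = 5*√(-3097) - 18920 = 5*(I*√3097) - 18920 = 5*I*√3097 - 18920 = -18920 + 5*I*√3097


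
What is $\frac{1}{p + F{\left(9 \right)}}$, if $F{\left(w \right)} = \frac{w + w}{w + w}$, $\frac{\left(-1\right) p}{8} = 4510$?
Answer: $- \frac{1}{36079} \approx -2.7717 \cdot 10^{-5}$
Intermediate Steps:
$p = -36080$ ($p = \left(-8\right) 4510 = -36080$)
$F{\left(w \right)} = 1$ ($F{\left(w \right)} = \frac{2 w}{2 w} = 2 w \frac{1}{2 w} = 1$)
$\frac{1}{p + F{\left(9 \right)}} = \frac{1}{-36080 + 1} = \frac{1}{-36079} = - \frac{1}{36079}$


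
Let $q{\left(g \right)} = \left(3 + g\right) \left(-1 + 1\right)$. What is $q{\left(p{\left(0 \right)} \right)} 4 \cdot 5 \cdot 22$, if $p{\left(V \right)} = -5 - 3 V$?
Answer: $0$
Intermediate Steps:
$q{\left(g \right)} = 0$ ($q{\left(g \right)} = \left(3 + g\right) 0 = 0$)
$q{\left(p{\left(0 \right)} \right)} 4 \cdot 5 \cdot 22 = 0 \cdot 4 \cdot 5 \cdot 22 = 0 \cdot 20 \cdot 22 = 0 \cdot 22 = 0$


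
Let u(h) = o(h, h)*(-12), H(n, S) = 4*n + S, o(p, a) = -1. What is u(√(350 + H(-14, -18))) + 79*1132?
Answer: 89440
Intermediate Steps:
H(n, S) = S + 4*n
u(h) = 12 (u(h) = -1*(-12) = 12)
u(√(350 + H(-14, -18))) + 79*1132 = 12 + 79*1132 = 12 + 89428 = 89440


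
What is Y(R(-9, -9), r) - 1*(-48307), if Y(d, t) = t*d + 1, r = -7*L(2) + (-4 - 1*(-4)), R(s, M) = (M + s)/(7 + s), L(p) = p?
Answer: 48182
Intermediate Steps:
R(s, M) = (M + s)/(7 + s)
r = -14 (r = -7*2 + (-4 - 1*(-4)) = -14 + (-4 + 4) = -14 + 0 = -14)
Y(d, t) = 1 + d*t (Y(d, t) = d*t + 1 = 1 + d*t)
Y(R(-9, -9), r) - 1*(-48307) = (1 + ((-9 - 9)/(7 - 9))*(-14)) - 1*(-48307) = (1 + (-18/(-2))*(-14)) + 48307 = (1 - 1/2*(-18)*(-14)) + 48307 = (1 + 9*(-14)) + 48307 = (1 - 126) + 48307 = -125 + 48307 = 48182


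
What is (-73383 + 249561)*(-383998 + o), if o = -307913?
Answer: -121899496158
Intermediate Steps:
(-73383 + 249561)*(-383998 + o) = (-73383 + 249561)*(-383998 - 307913) = 176178*(-691911) = -121899496158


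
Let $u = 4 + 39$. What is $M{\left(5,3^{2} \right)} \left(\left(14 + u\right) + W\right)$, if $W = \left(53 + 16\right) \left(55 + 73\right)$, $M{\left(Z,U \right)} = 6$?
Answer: $53334$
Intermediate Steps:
$W = 8832$ ($W = 69 \cdot 128 = 8832$)
$u = 43$
$M{\left(5,3^{2} \right)} \left(\left(14 + u\right) + W\right) = 6 \left(\left(14 + 43\right) + 8832\right) = 6 \left(57 + 8832\right) = 6 \cdot 8889 = 53334$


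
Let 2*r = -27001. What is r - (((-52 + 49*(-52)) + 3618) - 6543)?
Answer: -15951/2 ≈ -7975.5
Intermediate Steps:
r = -27001/2 (r = (½)*(-27001) = -27001/2 ≈ -13501.)
r - (((-52 + 49*(-52)) + 3618) - 6543) = -27001/2 - (((-52 + 49*(-52)) + 3618) - 6543) = -27001/2 - (((-52 - 2548) + 3618) - 6543) = -27001/2 - ((-2600 + 3618) - 6543) = -27001/2 - (1018 - 6543) = -27001/2 - 1*(-5525) = -27001/2 + 5525 = -15951/2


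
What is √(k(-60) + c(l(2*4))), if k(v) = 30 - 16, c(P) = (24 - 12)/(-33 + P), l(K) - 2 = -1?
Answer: √218/4 ≈ 3.6912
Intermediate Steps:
l(K) = 1 (l(K) = 2 - 1 = 1)
c(P) = 12/(-33 + P)
k(v) = 14
√(k(-60) + c(l(2*4))) = √(14 + 12/(-33 + 1)) = √(14 + 12/(-32)) = √(14 + 12*(-1/32)) = √(14 - 3/8) = √(109/8) = √218/4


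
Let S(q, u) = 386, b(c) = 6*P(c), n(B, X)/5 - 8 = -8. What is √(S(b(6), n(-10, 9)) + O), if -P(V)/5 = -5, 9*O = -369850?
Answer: 2*I*√91594/3 ≈ 201.76*I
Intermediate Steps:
O = -369850/9 (O = (⅑)*(-369850) = -369850/9 ≈ -41094.)
n(B, X) = 0 (n(B, X) = 40 + 5*(-8) = 40 - 40 = 0)
P(V) = 25 (P(V) = -5*(-5) = 25)
b(c) = 150 (b(c) = 6*25 = 150)
√(S(b(6), n(-10, 9)) + O) = √(386 - 369850/9) = √(-366376/9) = 2*I*√91594/3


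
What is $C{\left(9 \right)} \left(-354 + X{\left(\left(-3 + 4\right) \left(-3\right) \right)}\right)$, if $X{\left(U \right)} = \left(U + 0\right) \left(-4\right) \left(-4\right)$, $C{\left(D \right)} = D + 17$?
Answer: $-10452$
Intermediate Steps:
$C{\left(D \right)} = 17 + D$
$X{\left(U \right)} = 16 U$ ($X{\left(U \right)} = U \left(-4\right) \left(-4\right) = - 4 U \left(-4\right) = 16 U$)
$C{\left(9 \right)} \left(-354 + X{\left(\left(-3 + 4\right) \left(-3\right) \right)}\right) = \left(17 + 9\right) \left(-354 + 16 \left(-3 + 4\right) \left(-3\right)\right) = 26 \left(-354 + 16 \cdot 1 \left(-3\right)\right) = 26 \left(-354 + 16 \left(-3\right)\right) = 26 \left(-354 - 48\right) = 26 \left(-402\right) = -10452$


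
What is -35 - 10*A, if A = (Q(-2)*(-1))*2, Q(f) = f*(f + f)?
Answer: 125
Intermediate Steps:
Q(f) = 2*f² (Q(f) = f*(2*f) = 2*f²)
A = -16 (A = ((2*(-2)²)*(-1))*2 = ((2*4)*(-1))*2 = (8*(-1))*2 = -8*2 = -16)
-35 - 10*A = -35 - 10*(-16) = -35 + 160 = 125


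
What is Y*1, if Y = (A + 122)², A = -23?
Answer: 9801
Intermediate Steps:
Y = 9801 (Y = (-23 + 122)² = 99² = 9801)
Y*1 = 9801*1 = 9801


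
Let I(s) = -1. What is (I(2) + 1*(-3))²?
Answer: 16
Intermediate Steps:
(I(2) + 1*(-3))² = (-1 + 1*(-3))² = (-1 - 3)² = (-4)² = 16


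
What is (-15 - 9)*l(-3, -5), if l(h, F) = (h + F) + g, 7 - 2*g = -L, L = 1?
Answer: 96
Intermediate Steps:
g = 4 (g = 7/2 - (-1)/2 = 7/2 - 1/2*(-1) = 7/2 + 1/2 = 4)
l(h, F) = 4 + F + h (l(h, F) = (h + F) + 4 = (F + h) + 4 = 4 + F + h)
(-15 - 9)*l(-3, -5) = (-15 - 9)*(4 - 5 - 3) = -24*(-4) = 96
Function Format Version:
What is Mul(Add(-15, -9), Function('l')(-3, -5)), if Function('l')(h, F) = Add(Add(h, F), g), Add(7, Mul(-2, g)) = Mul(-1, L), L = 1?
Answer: 96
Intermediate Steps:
g = 4 (g = Add(Rational(7, 2), Mul(Rational(-1, 2), Mul(-1, 1))) = Add(Rational(7, 2), Mul(Rational(-1, 2), -1)) = Add(Rational(7, 2), Rational(1, 2)) = 4)
Function('l')(h, F) = Add(4, F, h) (Function('l')(h, F) = Add(Add(h, F), 4) = Add(Add(F, h), 4) = Add(4, F, h))
Mul(Add(-15, -9), Function('l')(-3, -5)) = Mul(Add(-15, -9), Add(4, -5, -3)) = Mul(-24, -4) = 96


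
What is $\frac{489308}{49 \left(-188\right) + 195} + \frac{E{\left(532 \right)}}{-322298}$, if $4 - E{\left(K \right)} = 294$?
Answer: $- \frac{78850187427}{1453080533} \approx -54.264$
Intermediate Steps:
$E{\left(K \right)} = -290$ ($E{\left(K \right)} = 4 - 294 = -290$)
$\frac{489308}{49 \left(-188\right) + 195} + \frac{E{\left(532 \right)}}{-322298} = \frac{489308}{49 \left(-188\right) + 195} - \frac{290}{-322298} = \frac{489308}{-9212 + 195} - - \frac{145}{161149} = \frac{489308}{-9017} + \frac{145}{161149} = 489308 \left(- \frac{1}{9017}\right) + \frac{145}{161149} = - \frac{489308}{9017} + \frac{145}{161149} = - \frac{78850187427}{1453080533}$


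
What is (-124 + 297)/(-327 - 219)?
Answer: -173/546 ≈ -0.31685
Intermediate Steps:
(-124 + 297)/(-327 - 219) = 173/(-546) = 173*(-1/546) = -173/546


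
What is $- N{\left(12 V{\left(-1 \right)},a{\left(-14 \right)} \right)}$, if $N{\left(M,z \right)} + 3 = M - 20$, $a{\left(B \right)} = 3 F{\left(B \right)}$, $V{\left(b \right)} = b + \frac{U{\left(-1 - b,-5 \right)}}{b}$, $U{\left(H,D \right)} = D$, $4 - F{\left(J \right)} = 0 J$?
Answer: $-25$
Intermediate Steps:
$F{\left(J \right)} = 4$ ($F{\left(J \right)} = 4 - 0 J = 4 - 0 = 4 + 0 = 4$)
$V{\left(b \right)} = b - \frac{5}{b}$
$a{\left(B \right)} = 12$ ($a{\left(B \right)} = 3 \cdot 4 = 12$)
$N{\left(M,z \right)} = -23 + M$ ($N{\left(M,z \right)} = -3 + \left(M - 20\right) = -3 + \left(-20 + M\right) = -23 + M$)
$- N{\left(12 V{\left(-1 \right)},a{\left(-14 \right)} \right)} = - (-23 + 12 \left(-1 - \frac{5}{-1}\right)) = - (-23 + 12 \left(-1 - -5\right)) = - (-23 + 12 \left(-1 + 5\right)) = - (-23 + 12 \cdot 4) = - (-23 + 48) = \left(-1\right) 25 = -25$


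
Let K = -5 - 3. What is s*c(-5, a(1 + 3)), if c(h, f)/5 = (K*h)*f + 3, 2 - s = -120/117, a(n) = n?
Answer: 96170/39 ≈ 2465.9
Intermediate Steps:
K = -8
s = 118/39 (s = 2 - (-120)/117 = 2 - 1*(-40/39) = 2 + 40/39 = 118/39 ≈ 3.0256)
c(h, f) = 15 - 40*f*h (c(h, f) = 5*((-8*h)*f + 3) = 5*(-8*f*h + 3) = 5*(3 - 8*f*h) = 15 - 40*f*h)
s*c(-5, a(1 + 3)) = 118*(15 - 40*(1 + 3)*(-5))/39 = 118*(15 - 40*4*(-5))/39 = 118*(15 + 800)/39 = (118/39)*815 = 96170/39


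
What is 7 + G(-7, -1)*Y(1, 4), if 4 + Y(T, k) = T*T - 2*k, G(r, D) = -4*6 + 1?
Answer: 260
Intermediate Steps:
G(r, D) = -23 (G(r, D) = -24 + 1 = -23)
Y(T, k) = -4 + T² - 2*k (Y(T, k) = -4 + (T*T - 2*k) = -4 + (T² - 2*k) = -4 + T² - 2*k)
7 + G(-7, -1)*Y(1, 4) = 7 - 23*(-4 + 1² - 2*4) = 7 - 23*(-4 + 1 - 8) = 7 - 23*(-11) = 7 + 253 = 260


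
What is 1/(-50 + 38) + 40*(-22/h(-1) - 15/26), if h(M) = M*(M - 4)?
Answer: -31069/156 ≈ -199.16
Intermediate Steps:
h(M) = M*(-4 + M)
1/(-50 + 38) + 40*(-22/h(-1) - 15/26) = 1/(-50 + 38) + 40*(-22*(-1/(-4 - 1)) - 15/26) = 1/(-12) + 40*(-22/((-1*(-5))) - 15*1/26) = -1/12 + 40*(-22/5 - 15/26) = -1/12 + 40*(-647/130) = -1/12 - 2588/13 = -31069/156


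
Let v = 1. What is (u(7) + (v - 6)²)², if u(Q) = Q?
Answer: 1024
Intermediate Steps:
(u(7) + (v - 6)²)² = (7 + (1 - 6)²)² = (7 + (-5)²)² = (7 + 25)² = 32² = 1024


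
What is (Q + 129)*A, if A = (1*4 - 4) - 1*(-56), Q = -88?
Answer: 2296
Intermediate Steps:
A = 56 (A = (4 - 4) + 56 = 0 + 56 = 56)
(Q + 129)*A = (-88 + 129)*56 = 41*56 = 2296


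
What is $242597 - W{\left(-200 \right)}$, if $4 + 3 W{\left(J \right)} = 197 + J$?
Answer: $\frac{727798}{3} \approx 2.426 \cdot 10^{5}$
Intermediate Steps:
$W{\left(J \right)} = \frac{193}{3} + \frac{J}{3}$ ($W{\left(J \right)} = - \frac{4}{3} + \frac{197 + J}{3} = - \frac{4}{3} + \left(\frac{197}{3} + \frac{J}{3}\right) = \frac{193}{3} + \frac{J}{3}$)
$242597 - W{\left(-200 \right)} = 242597 - \left(\frac{193}{3} + \frac{1}{3} \left(-200\right)\right) = 242597 - \left(\frac{193}{3} - \frac{200}{3}\right) = 242597 - - \frac{7}{3} = 242597 + \frac{7}{3} = \frac{727798}{3}$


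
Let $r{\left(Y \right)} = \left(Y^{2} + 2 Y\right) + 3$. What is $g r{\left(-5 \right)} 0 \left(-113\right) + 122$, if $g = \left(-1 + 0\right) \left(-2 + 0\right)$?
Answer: $122$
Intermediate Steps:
$g = 2$ ($g = \left(-1\right) \left(-2\right) = 2$)
$r{\left(Y \right)} = 3 + Y^{2} + 2 Y$
$g r{\left(-5 \right)} 0 \left(-113\right) + 122 = 2 \left(3 + \left(-5\right)^{2} + 2 \left(-5\right)\right) 0 \left(-113\right) + 122 = 2 \left(3 + 25 - 10\right) 0 \left(-113\right) + 122 = 2 \cdot 18 \cdot 0 \left(-113\right) + 122 = 36 \cdot 0 \left(-113\right) + 122 = 0 \left(-113\right) + 122 = 0 + 122 = 122$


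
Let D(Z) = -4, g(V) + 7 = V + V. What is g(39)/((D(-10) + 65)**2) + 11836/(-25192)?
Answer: -10563281/23434858 ≈ -0.45075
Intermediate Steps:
g(V) = -7 + 2*V (g(V) = -7 + (V + V) = -7 + 2*V)
g(39)/((D(-10) + 65)**2) + 11836/(-25192) = (-7 + 2*39)/((-4 + 65)**2) + 11836/(-25192) = (-7 + 78)/(61**2) + 11836*(-1/25192) = 71/3721 - 2959/6298 = -10563281/23434858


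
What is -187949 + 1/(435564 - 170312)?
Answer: -49853848147/265252 ≈ -1.8795e+5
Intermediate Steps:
-187949 + 1/(435564 - 170312) = -187949 + 1/265252 = -49853848147/265252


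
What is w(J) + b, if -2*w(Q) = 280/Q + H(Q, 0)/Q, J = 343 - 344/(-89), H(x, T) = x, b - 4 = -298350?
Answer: -18420534523/61742 ≈ -2.9835e+5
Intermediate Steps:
b = -298346 (b = 4 - 298350 = -298346)
J = 30871/89 (J = 343 - 344*(-1/89) = 343 + 344/89 = 30871/89 ≈ 346.87)
w(Q) = -½ - 140/Q (w(Q) = -(280/Q + Q/Q)/2 = -(280/Q + 1)/2 = -(1 + 280/Q)/2 = -½ - 140/Q)
w(J) + b = (-280 - 1*30871/89)/(2*(30871/89)) - 298346 = (½)*(89/30871)*(-280 - 30871/89) - 298346 = (½)*(89/30871)*(-55791/89) - 298346 = -55791/61742 - 298346 = -18420534523/61742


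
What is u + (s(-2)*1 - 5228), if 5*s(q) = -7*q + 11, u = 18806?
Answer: 13583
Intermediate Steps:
s(q) = 11/5 - 7*q/5 (s(q) = (-7*q + 11)/5 = (11 - 7*q)/5 = 11/5 - 7*q/5)
u + (s(-2)*1 - 5228) = 18806 + ((11/5 - 7/5*(-2))*1 - 5228) = 18806 + ((11/5 + 14/5)*1 - 5228) = 18806 + (5*1 - 5228) = 18806 + (5 - 5228) = 18806 - 5223 = 13583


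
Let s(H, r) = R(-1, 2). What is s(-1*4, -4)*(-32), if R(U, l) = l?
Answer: -64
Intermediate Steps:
s(H, r) = 2
s(-1*4, -4)*(-32) = 2*(-32) = -64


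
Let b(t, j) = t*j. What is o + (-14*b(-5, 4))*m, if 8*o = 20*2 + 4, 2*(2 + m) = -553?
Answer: -155949/2 ≈ -77975.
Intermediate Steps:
m = -557/2 (m = -2 + (½)*(-553) = -2 - 553/2 = -557/2 ≈ -278.50)
b(t, j) = j*t
o = 11/2 (o = (20*2 + 4)/8 = (40 + 4)/8 = (⅛)*44 = 11/2 ≈ 5.5000)
o + (-14*b(-5, 4))*m = 11/2 - 56*(-5)*(-557/2) = 11/2 - 14*(-20)*(-557/2) = 11/2 + 280*(-557/2) = 11/2 - 77980 = -155949/2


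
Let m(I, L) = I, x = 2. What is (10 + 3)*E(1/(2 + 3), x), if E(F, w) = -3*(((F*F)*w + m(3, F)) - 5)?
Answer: 1872/25 ≈ 74.880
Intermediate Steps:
E(F, w) = 6 - 3*w*F**2 (E(F, w) = -3*(((F*F)*w + 3) - 5) = -3*((F**2*w + 3) - 5) = -3*((w*F**2 + 3) - 5) = -3*((3 + w*F**2) - 5) = -3*(-2 + w*F**2) = 6 - 3*w*F**2)
(10 + 3)*E(1/(2 + 3), x) = (10 + 3)*(6 - 3*2*(1/(2 + 3))**2) = 13*(6 - 3*2*(1/5)**2) = 13*(6 - 3*2*1/25) = 13*(6 - 6/25) = 13*(144/25) = 1872/25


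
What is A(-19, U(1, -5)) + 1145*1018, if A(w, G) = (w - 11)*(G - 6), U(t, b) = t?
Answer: 1165760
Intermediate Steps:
A(w, G) = (-11 + w)*(-6 + G)
A(-19, U(1, -5)) + 1145*1018 = (66 - 11*1 - 6*(-19) + 1*(-19)) + 1145*1018 = (66 - 11 + 114 - 19) + 1165610 = 150 + 1165610 = 1165760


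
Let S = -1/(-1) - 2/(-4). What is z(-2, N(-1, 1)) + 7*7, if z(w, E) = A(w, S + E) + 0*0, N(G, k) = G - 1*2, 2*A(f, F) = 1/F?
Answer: 146/3 ≈ 48.667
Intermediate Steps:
S = 3/2 (S = -1*(-1) - 2*(-1/4) = 1 + 1/2 = 3/2 ≈ 1.5000)
A(f, F) = 1/(2*F)
N(G, k) = -2 + G (N(G, k) = G - 2 = -2 + G)
z(w, E) = 1/(2*(3/2 + E)) (z(w, E) = 1/(2*(3/2 + E)) + 0*0 = 1/(2*(3/2 + E)) + 0 = 1/(2*(3/2 + E)))
z(-2, N(-1, 1)) + 7*7 = 1/(3 + 2*(-2 - 1)) + 7*7 = 1/(3 + 2*(-3)) + 49 = 1/(3 - 6) + 49 = 1/(-3) + 49 = -1/3 + 49 = 146/3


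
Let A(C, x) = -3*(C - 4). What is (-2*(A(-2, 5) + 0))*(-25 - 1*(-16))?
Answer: 324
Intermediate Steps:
A(C, x) = 12 - 3*C (A(C, x) = -3*(-4 + C) = 12 - 3*C)
(-2*(A(-2, 5) + 0))*(-25 - 1*(-16)) = (-2*((12 - 3*(-2)) + 0))*(-25 - 1*(-16)) = (-2*((12 + 6) + 0))*(-25 + 16) = -2*(18 + 0)*(-9) = -2*18*(-9) = -36*(-9) = 324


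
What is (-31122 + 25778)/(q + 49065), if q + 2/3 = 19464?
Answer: -16032/205585 ≈ -0.077982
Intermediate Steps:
q = 58390/3 (q = -⅔ + 19464 = 58390/3 ≈ 19463.)
(-31122 + 25778)/(q + 49065) = (-31122 + 25778)/(58390/3 + 49065) = -5344/205585/3 = -5344*3/205585 = -16032/205585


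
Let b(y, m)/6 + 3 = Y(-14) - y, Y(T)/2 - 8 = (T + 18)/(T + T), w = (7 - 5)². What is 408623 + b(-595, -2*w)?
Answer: 2885885/7 ≈ 4.1227e+5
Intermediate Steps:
w = 4 (w = 2² = 4)
Y(T) = 16 + (18 + T)/T (Y(T) = 16 + 2*((T + 18)/(T + T)) = 16 + 2*((18 + T)/((2*T))) = 16 + 2*((18 + T)*(1/(2*T))) = 16 + 2*((18 + T)/(2*T)) = 16 + (18 + T)/T)
b(y, m) = 534/7 - 6*y (b(y, m) = -18 + 6*((17 + 18/(-14)) - y) = -18 + 6*((17 + 18*(-1/14)) - y) = -18 + 6*((17 - 9/7) - y) = -18 + 6*(110/7 - y) = -18 + (660/7 - 6*y) = 534/7 - 6*y)
408623 + b(-595, -2*w) = 408623 + (534/7 - 6*(-595)) = 408623 + (534/7 + 3570) = 408623 + 25524/7 = 2885885/7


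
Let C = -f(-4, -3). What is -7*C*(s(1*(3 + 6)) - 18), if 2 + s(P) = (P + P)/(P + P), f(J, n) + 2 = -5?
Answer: 931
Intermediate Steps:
f(J, n) = -7 (f(J, n) = -2 - 5 = -7)
s(P) = -1 (s(P) = -2 + (P + P)/(P + P) = -2 + (2*P)/((2*P)) = -2 + (2*P)*(1/(2*P)) = -2 + 1 = -1)
C = 7 (C = -1*(-7) = 7)
-7*C*(s(1*(3 + 6)) - 18) = -49*(-1 - 18) = -49*(-19) = -7*(-133) = 931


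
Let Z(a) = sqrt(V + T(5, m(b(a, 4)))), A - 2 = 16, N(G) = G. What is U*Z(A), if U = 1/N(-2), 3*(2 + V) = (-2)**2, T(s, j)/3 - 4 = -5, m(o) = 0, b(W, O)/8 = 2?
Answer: -I*sqrt(33)/6 ≈ -0.95743*I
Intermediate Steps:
b(W, O) = 16 (b(W, O) = 8*2 = 16)
A = 18 (A = 2 + 16 = 18)
T(s, j) = -3 (T(s, j) = 12 + 3*(-5) = 12 - 15 = -3)
V = -2/3 (V = -2 + (1/3)*(-2)**2 = -2 + (1/3)*4 = -2 + 4/3 = -2/3 ≈ -0.66667)
Z(a) = I*sqrt(33)/3 (Z(a) = sqrt(-2/3 - 3) = sqrt(-11/3) = I*sqrt(33)/3)
U = -1/2 (U = 1/(-2) = -1/2 ≈ -0.50000)
U*Z(A) = -I*sqrt(33)/6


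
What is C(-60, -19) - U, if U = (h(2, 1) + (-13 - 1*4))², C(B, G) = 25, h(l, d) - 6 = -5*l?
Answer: -416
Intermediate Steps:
h(l, d) = 6 - 5*l
U = 441 (U = ((6 - 5*2) + (-13 - 1*4))² = ((6 - 10) + (-13 - 4))² = (-4 - 17)² = (-21)² = 441)
C(-60, -19) - U = 25 - 1*441 = 25 - 441 = -416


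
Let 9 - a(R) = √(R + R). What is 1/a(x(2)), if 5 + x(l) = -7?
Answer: 3/35 + 2*I*√6/105 ≈ 0.085714 + 0.046657*I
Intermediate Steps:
x(l) = -12 (x(l) = -5 - 7 = -12)
a(R) = 9 - √2*√R (a(R) = 9 - √(R + R) = 9 - √(2*R) = 9 - √2*√R)
1/a(x(2)) = 1/(9 - √2*√(-12)) = 1/(9 - √2*2*I*√3) = 1/(9 - 2*I*√6)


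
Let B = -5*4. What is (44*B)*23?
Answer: -20240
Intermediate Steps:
B = -20
(44*B)*23 = (44*(-20))*23 = -880*23 = -20240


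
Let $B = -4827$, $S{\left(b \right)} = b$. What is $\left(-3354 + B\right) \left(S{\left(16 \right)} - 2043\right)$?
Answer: $16582887$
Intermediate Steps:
$\left(-3354 + B\right) \left(S{\left(16 \right)} - 2043\right) = \left(-3354 - 4827\right) \left(16 - 2043\right) = - 8181 \left(16 - 2043\right) = \left(-8181\right) \left(-2027\right) = 16582887$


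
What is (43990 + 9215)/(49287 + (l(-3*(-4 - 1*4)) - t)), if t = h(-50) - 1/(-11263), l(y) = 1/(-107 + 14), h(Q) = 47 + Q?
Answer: 55730056095/51629242754 ≈ 1.0794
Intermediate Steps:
l(y) = -1/93 (l(y) = 1/(-93) = -1/93)
t = -33788/11263 (t = (47 - 50) - 1/(-11263) = -3 - 1*(-1/11263) = -3 + 1/11263 = -33788/11263 ≈ -2.9999)
(43990 + 9215)/(49287 + (l(-3*(-4 - 1*4)) - t)) = (43990 + 9215)/(49287 + (-1/93 - 1*(-33788/11263))) = 53205/(49287 + (-1/93 + 33788/11263)) = 53205/(49287 + 3131021/1047459) = 53205/(51629242754/1047459) = 53205*(1047459/51629242754) = 55730056095/51629242754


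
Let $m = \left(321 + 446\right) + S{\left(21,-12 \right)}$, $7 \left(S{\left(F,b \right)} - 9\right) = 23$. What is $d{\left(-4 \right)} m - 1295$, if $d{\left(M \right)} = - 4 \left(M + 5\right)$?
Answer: $- \frac{30885}{7} \approx -4412.1$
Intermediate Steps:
$d{\left(M \right)} = -20 - 4 M$ ($d{\left(M \right)} = - 4 \left(5 + M\right) = -20 - 4 M$)
$S{\left(F,b \right)} = \frac{86}{7}$ ($S{\left(F,b \right)} = 9 + \frac{1}{7} \cdot 23 = 9 + \frac{23}{7} = \frac{86}{7}$)
$m = \frac{5455}{7}$ ($m = \left(321 + 446\right) + \frac{86}{7} = 767 + \frac{86}{7} = \frac{5455}{7} \approx 779.29$)
$d{\left(-4 \right)} m - 1295 = \left(-20 - -16\right) \frac{5455}{7} - 1295 = \left(-20 + 16\right) \frac{5455}{7} - 1295 = \left(-4\right) \frac{5455}{7} - 1295 = - \frac{21820}{7} - 1295 = - \frac{30885}{7}$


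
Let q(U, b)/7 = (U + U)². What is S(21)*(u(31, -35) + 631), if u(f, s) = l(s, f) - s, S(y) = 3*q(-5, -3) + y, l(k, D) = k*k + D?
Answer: 4076562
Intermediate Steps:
l(k, D) = D + k² (l(k, D) = k² + D = D + k²)
q(U, b) = 28*U² (q(U, b) = 7*(U + U)² = 7*(2*U)² = 7*(4*U²) = 28*U²)
S(y) = 2100 + y (S(y) = 3*(28*(-5)²) + y = 3*(28*25) + y = 3*700 + y = 2100 + y)
u(f, s) = f + s² - s (u(f, s) = (f + s²) - s = f + s² - s)
S(21)*(u(31, -35) + 631) = (2100 + 21)*((31 + (-35)² - 1*(-35)) + 631) = 2121*((31 + 1225 + 35) + 631) = 2121*(1291 + 631) = 2121*1922 = 4076562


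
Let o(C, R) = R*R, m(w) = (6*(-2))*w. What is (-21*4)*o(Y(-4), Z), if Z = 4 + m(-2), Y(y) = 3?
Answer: -65856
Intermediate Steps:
m(w) = -12*w
Z = 28 (Z = 4 - 12*(-2) = 4 + 24 = 28)
o(C, R) = R**2
(-21*4)*o(Y(-4), Z) = -21*4*28**2 = -84*784 = -65856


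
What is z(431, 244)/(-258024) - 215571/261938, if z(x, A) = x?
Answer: -27867693491/33793145256 ≈ -0.82466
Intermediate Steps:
z(431, 244)/(-258024) - 215571/261938 = 431/(-258024) - 215571/261938 = 431*(-1/258024) - 215571*1/261938 = -431/258024 - 215571/261938 = -27867693491/33793145256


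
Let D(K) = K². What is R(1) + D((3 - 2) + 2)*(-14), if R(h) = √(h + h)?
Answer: -126 + √2 ≈ -124.59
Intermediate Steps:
R(h) = √2*√h (R(h) = √(2*h) = √2*√h)
R(1) + D((3 - 2) + 2)*(-14) = √2*√1 + ((3 - 2) + 2)²*(-14) = √2*1 + (1 + 2)²*(-14) = √2 + 3²*(-14) = √2 + 9*(-14) = √2 - 126 = -126 + √2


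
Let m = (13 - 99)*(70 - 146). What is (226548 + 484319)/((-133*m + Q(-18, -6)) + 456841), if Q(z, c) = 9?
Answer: -710867/412438 ≈ -1.7236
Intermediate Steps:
m = 6536 (m = -86*(-76) = 6536)
(226548 + 484319)/((-133*m + Q(-18, -6)) + 456841) = (226548 + 484319)/((-133*6536 + 9) + 456841) = 710867/((-869288 + 9) + 456841) = 710867/(-869279 + 456841) = 710867/(-412438) = 710867*(-1/412438) = -710867/412438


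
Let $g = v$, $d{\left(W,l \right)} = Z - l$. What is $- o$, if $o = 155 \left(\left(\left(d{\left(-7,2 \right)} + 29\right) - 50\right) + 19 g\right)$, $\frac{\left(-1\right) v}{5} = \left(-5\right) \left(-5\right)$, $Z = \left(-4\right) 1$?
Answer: $372310$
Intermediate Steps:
$Z = -4$
$d{\left(W,l \right)} = -4 - l$
$v = -125$ ($v = - 5 \left(\left(-5\right) \left(-5\right)\right) = \left(-5\right) 25 = -125$)
$g = -125$
$o = -372310$ ($o = 155 \left(\left(\left(\left(-4 - 2\right) + 29\right) - 50\right) + 19 \left(-125\right)\right) = 155 \left(\left(\left(\left(-4 - 2\right) + 29\right) - 50\right) - 2375\right) = 155 \left(\left(\left(-6 + 29\right) - 50\right) - 2375\right) = 155 \left(\left(23 - 50\right) - 2375\right) = 155 \left(-27 - 2375\right) = 155 \left(-2402\right) = -372310$)
$- o = \left(-1\right) \left(-372310\right) = 372310$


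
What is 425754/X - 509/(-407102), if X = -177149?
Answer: -24747876581/10302530314 ≈ -2.4021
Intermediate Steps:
425754/X - 509/(-407102) = 425754/(-177149) - 509/(-407102) = 425754*(-1/177149) - 509*(-1/407102) = -60822/25307 + 509/407102 = -24747876581/10302530314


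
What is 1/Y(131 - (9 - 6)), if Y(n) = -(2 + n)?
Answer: -1/130 ≈ -0.0076923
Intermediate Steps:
Y(n) = -2 - n
1/Y(131 - (9 - 6)) = 1/(-2 - (131 - (9 - 6))) = 1/(-2 - (131 - 1*3)) = 1/(-2 - (131 - 3)) = 1/(-2 - 1*128) = 1/(-2 - 128) = 1/(-130) = -1/130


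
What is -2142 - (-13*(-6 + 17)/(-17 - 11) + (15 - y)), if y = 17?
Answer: -60063/28 ≈ -2145.1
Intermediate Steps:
-2142 - (-13*(-6 + 17)/(-17 - 11) + (15 - y)) = -2142 - (-13*(-6 + 17)/(-17 - 11) + (15 - 1*17)) = -2142 - (-143/(-28) + (15 - 17)) = -2142 - (-143*(-1)/28 - 2) = -2142 - (-13*(-11/28) - 2) = -2142 - (143/28 - 2) = -2142 - 1*87/28 = -2142 - 87/28 = -60063/28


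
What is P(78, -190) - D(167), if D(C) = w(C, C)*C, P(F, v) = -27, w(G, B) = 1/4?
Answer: -275/4 ≈ -68.750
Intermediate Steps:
w(G, B) = ¼
D(C) = C/4
P(78, -190) - D(167) = -27 - 167/4 = -275/4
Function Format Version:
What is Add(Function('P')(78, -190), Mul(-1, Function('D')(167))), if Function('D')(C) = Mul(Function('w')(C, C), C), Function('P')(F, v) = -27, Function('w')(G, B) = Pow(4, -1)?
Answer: Rational(-275, 4) ≈ -68.750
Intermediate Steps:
Function('w')(G, B) = Rational(1, 4)
Function('D')(C) = Mul(Rational(1, 4), C)
Add(Function('P')(78, -190), Mul(-1, Function('D')(167))) = Add(-27, Mul(-1, Mul(Rational(1, 4), 167))) = Add(-27, Mul(-1, Rational(167, 4))) = Add(-27, Rational(-167, 4)) = Rational(-275, 4)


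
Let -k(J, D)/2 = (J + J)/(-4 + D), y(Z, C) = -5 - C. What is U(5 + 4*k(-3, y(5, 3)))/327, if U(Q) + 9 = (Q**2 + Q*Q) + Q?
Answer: -2/109 ≈ -0.018349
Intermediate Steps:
k(J, D) = -4*J/(-4 + D) (k(J, D) = -2*(J + J)/(-4 + D) = -2*2*J/(-4 + D) = -4*J/(-4 + D))
U(Q) = -9 + Q + 2*Q**2 (U(Q) = -9 + ((Q**2 + Q*Q) + Q) = -9 + ((Q**2 + Q**2) + Q) = -9 + (2*Q**2 + Q) = -9 + (Q + 2*Q**2) = -9 + Q + 2*Q**2)
U(5 + 4*k(-3, y(5, 3)))/327 = (-9 + (5 + 4*(-4*(-3)/(-4 + (-5 - 1*3)))) + 2*(5 + 4*(-4*(-3)/(-4 + (-5 - 1*3))))**2)/327 = (-9 + (5 + 4*(-4*(-3)/(-4 + (-5 - 3)))) + 2*(5 + 4*(-4*(-3)/(-4 + (-5 - 3))))**2)*(1/327) = (-9 + (5 + 4*(-4*(-3)/(-4 - 8))) + 2*(5 + 4*(-4*(-3)/(-4 - 8)))**2)*(1/327) = (-9 + (5 + 4*(-4*(-3)/(-12))) + 2*(5 + 4*(-4*(-3)/(-12)))**2)*(1/327) = (-9 + (5 + 4*(-4*(-3)*(-1/12))) + 2*(5 + 4*(-4*(-3)*(-1/12)))**2)*(1/327) = (-9 + (5 + 4*(-1)) + 2*(5 + 4*(-1))**2)*(1/327) = (-9 + (5 - 4) + 2*(5 - 4)**2)*(1/327) = (-9 + 1 + 2*1**2)*(1/327) = (-9 + 1 + 2*1)*(1/327) = (-9 + 1 + 2)*(1/327) = -6*1/327 = -2/109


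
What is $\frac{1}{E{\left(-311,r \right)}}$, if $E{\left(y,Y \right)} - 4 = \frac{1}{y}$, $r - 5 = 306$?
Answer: $\frac{311}{1243} \approx 0.2502$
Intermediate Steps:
$r = 311$ ($r = 5 + 306 = 311$)
$E{\left(y,Y \right)} = 4 + \frac{1}{y}$
$\frac{1}{E{\left(-311,r \right)}} = \frac{1}{4 + \frac{1}{-311}} = \frac{1}{4 - \frac{1}{311}} = \frac{1}{\frac{1243}{311}} = \frac{311}{1243}$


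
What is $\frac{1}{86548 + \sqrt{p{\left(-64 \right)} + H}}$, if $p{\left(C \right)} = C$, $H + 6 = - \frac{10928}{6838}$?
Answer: $\frac{13450346}{1164100556735} - \frac{i \sqrt{836950686}}{25610212248170} \approx 1.1554 \cdot 10^{-5} - 1.1296 \cdot 10^{-9} i$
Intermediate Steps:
$H = - \frac{25978}{3419}$ ($H = -6 - \frac{10928}{6838} = -6 - \frac{5464}{3419} = - \frac{25978}{3419} \approx -7.5981$)
$\frac{1}{86548 + \sqrt{p{\left(-64 \right)} + H}} = \frac{1}{86548 + \sqrt{-64 - \frac{25978}{3419}}} = \frac{1}{86548 + \sqrt{- \frac{244794}{3419}}} = \frac{1}{86548 + \frac{i \sqrt{836950686}}{3419}}$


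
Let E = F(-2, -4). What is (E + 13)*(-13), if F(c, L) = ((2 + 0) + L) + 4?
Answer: -195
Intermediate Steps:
F(c, L) = 6 + L (F(c, L) = (2 + L) + 4 = 6 + L)
E = 2 (E = 6 - 4 = 2)
(E + 13)*(-13) = (2 + 13)*(-13) = 15*(-13) = -195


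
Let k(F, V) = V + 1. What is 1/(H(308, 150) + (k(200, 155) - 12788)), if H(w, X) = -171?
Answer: -1/12803 ≈ -7.8107e-5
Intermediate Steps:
k(F, V) = 1 + V
1/(H(308, 150) + (k(200, 155) - 12788)) = 1/(-171 + ((1 + 155) - 12788)) = 1/(-171 + (156 - 12788)) = 1/(-171 - 12632) = 1/(-12803) = -1/12803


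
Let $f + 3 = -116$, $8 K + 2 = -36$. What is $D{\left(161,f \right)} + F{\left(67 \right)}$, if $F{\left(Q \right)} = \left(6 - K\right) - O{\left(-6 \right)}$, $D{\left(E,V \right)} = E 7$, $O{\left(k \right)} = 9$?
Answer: $\frac{4515}{4} \approx 1128.8$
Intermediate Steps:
$K = - \frac{19}{4}$ ($K = - \frac{1}{4} + \frac{1}{8} \left(-36\right) = - \frac{1}{4} - \frac{9}{2} = - \frac{19}{4} \approx -4.75$)
$f = -119$ ($f = -3 - 116 = -119$)
$D{\left(E,V \right)} = 7 E$
$F{\left(Q \right)} = \frac{7}{4}$ ($F{\left(Q \right)} = \left(6 - - \frac{19}{4}\right) - 9 = \left(6 + \frac{19}{4}\right) - 9 = \frac{43}{4} - 9 = \frac{7}{4}$)
$D{\left(161,f \right)} + F{\left(67 \right)} = 7 \cdot 161 + \frac{7}{4} = 1127 + \frac{7}{4} = \frac{4515}{4}$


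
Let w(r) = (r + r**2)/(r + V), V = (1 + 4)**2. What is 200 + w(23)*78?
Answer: 1097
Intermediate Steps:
V = 25 (V = 5**2 = 25)
w(r) = (r + r**2)/(25 + r) (w(r) = (r + r**2)/(r + 25) = (r + r**2)/(25 + r))
200 + w(23)*78 = 200 + (23*(1 + 23)/(25 + 23))*78 = 200 + (23*24/48)*78 = 200 + (23*(1/48)*24)*78 = 200 + (23/2)*78 = 200 + 897 = 1097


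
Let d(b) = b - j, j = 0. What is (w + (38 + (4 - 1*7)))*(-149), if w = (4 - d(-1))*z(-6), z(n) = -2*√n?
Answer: -5215 + 1490*I*√6 ≈ -5215.0 + 3649.7*I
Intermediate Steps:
d(b) = b (d(b) = b - 1*0 = b + 0 = b)
w = -10*I*√6 (w = (4 - 1*(-1))*(-2*I*√6) = (4 + 1)*(-2*I*√6) = 5*(-2*I*√6) = -10*I*√6 ≈ -24.495*I)
(w + (38 + (4 - 1*7)))*(-149) = (-10*I*√6 + (38 + (4 - 1*7)))*(-149) = (-10*I*√6 + (38 + (4 - 7)))*(-149) = (-10*I*√6 + (38 - 3))*(-149) = (-10*I*√6 + 35)*(-149) = (35 - 10*I*√6)*(-149) = -5215 + 1490*I*√6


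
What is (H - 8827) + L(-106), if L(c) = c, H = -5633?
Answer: -14566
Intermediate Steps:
(H - 8827) + L(-106) = (-5633 - 8827) - 106 = -14460 - 106 = -14566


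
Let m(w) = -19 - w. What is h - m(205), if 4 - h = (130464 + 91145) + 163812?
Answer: -385193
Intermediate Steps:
h = -385417 (h = 4 - ((130464 + 91145) + 163812) = 4 - (221609 + 163812) = 4 - 1*385421 = 4 - 385421 = -385417)
h - m(205) = -385417 - (-19 - 1*205) = -385417 - (-19 - 205) = -385417 - 1*(-224) = -385417 + 224 = -385193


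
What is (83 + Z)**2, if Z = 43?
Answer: 15876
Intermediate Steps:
(83 + Z)**2 = (83 + 43)**2 = 126**2 = 15876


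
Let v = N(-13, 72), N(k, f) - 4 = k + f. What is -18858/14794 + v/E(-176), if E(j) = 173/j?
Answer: -83649153/1279681 ≈ -65.367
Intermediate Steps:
N(k, f) = 4 + f + k (N(k, f) = 4 + (k + f) = 4 + (f + k) = 4 + f + k)
v = 63 (v = 4 + 72 - 13 = 63)
-18858/14794 + v/E(-176) = -18858/14794 + 63/((173/(-176))) = -18858*1/14794 + 63/((173*(-1/176))) = -9429/7397 + 63/(-173/176) = -9429/7397 + 63*(-176/173) = -9429/7397 - 11088/173 = -83649153/1279681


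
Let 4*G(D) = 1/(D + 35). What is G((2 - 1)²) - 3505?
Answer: -504719/144 ≈ -3505.0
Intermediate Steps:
G(D) = 1/(4*(35 + D)) (G(D) = 1/(4*(D + 35)) = 1/(4*(35 + D)))
G((2 - 1)²) - 3505 = 1/(4*(35 + (2 - 1)²)) - 3505 = 1/(4*(35 + 1²)) - 3505 = 1/(4*(35 + 1)) - 3505 = (¼)/36 - 3505 = (¼)*(1/36) - 3505 = 1/144 - 3505 = -504719/144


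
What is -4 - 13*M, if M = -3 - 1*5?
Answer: 100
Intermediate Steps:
M = -8 (M = -3 - 5 = -8)
-4 - 13*M = -4 - 13*(-8) = -4 + 104 = 100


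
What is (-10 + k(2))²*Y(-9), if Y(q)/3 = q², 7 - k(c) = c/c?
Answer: 3888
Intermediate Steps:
k(c) = 6 (k(c) = 7 - c/c = 7 - 1*1 = 7 - 1 = 6)
Y(q) = 3*q²
(-10 + k(2))²*Y(-9) = (-10 + 6)²*(3*(-9)²) = (-4)²*(3*81) = 16*243 = 3888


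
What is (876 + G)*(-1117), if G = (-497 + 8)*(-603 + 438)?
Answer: -91103637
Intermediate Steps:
G = 80685 (G = -489*(-165) = 80685)
(876 + G)*(-1117) = (876 + 80685)*(-1117) = 81561*(-1117) = -91103637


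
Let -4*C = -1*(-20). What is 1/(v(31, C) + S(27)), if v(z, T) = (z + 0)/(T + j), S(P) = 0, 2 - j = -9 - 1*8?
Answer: 14/31 ≈ 0.45161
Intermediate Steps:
C = -5 (C = -(-1)*(-20)/4 = -¼*20 = -5)
j = 19 (j = 2 - (-9 - 1*8) = 2 - (-9 - 8) = 2 - 1*(-17) = 2 + 17 = 19)
v(z, T) = z/(19 + T) (v(z, T) = (z + 0)/(T + 19) = z/(19 + T))
1/(v(31, C) + S(27)) = 1/(31/(19 - 5) + 0) = 1/(31/14 + 0) = 1/(31/14) = 14/31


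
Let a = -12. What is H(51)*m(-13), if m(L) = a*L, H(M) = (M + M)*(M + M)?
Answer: 1623024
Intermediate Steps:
H(M) = 4*M² (H(M) = (2*M)*(2*M) = 4*M²)
m(L) = -12*L
H(51)*m(-13) = (4*51²)*(-12*(-13)) = (4*2601)*156 = 10404*156 = 1623024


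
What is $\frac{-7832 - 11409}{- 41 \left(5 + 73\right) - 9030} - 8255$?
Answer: $- \frac{100922899}{12228} \approx -8253.4$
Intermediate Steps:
$\frac{-7832 - 11409}{- 41 \left(5 + 73\right) - 9030} - 8255 = - \frac{19241}{\left(-41\right) 78 - 9030} - 8255 = - \frac{19241}{-3198 - 9030} - 8255 = - \frac{19241}{-12228} - 8255 = \left(-19241\right) \left(- \frac{1}{12228}\right) - 8255 = \frac{19241}{12228} - 8255 = - \frac{100922899}{12228}$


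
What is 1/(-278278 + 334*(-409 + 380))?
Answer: -1/287964 ≈ -3.4727e-6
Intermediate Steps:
1/(-278278 + 334*(-409 + 380)) = 1/(-278278 + 334*(-29)) = 1/(-278278 - 9686) = 1/(-287964) = -1/287964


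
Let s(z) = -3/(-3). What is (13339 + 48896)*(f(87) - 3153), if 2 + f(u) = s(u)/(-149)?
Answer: -29256424560/149 ≈ -1.9635e+8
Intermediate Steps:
s(z) = 1 (s(z) = -3*(-⅓) = 1)
f(u) = -299/149 (f(u) = -2 + 1/(-149) = -2 + 1*(-1/149) = -2 - 1/149 = -299/149)
(13339 + 48896)*(f(87) - 3153) = (13339 + 48896)*(-299/149 - 3153) = 62235*(-470096/149) = -29256424560/149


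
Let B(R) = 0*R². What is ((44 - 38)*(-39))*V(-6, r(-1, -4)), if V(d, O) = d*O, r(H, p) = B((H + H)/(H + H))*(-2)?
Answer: 0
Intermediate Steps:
B(R) = 0
r(H, p) = 0 (r(H, p) = 0*(-2) = 0)
V(d, O) = O*d
((44 - 38)*(-39))*V(-6, r(-1, -4)) = ((44 - 38)*(-39))*(0*(-6)) = (6*(-39))*0 = -234*0 = 0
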